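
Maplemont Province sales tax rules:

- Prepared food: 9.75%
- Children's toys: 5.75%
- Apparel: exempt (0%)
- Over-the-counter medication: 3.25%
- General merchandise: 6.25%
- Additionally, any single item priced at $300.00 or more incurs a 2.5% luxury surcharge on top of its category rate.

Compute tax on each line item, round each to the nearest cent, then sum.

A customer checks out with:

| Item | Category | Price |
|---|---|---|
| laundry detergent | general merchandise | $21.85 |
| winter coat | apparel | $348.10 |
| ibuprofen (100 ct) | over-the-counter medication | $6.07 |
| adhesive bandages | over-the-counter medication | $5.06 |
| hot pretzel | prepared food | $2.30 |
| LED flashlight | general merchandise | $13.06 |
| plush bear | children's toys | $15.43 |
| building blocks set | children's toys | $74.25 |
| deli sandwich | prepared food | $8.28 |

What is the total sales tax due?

$17.44

Laundry detergent $21.85: general merchandise → 6.25% → $1.37
Winter coat $348.10: apparel → 0% + 2.5% surcharge = 2.5% → $8.70
Ibuprofen (100 ct) $6.07: over-the-counter medication → 3.25% → $0.20
Adhesive bandages $5.06: over-the-counter medication → 3.25% → $0.16
Hot pretzel $2.30: prepared food → 9.75% → $0.22
LED flashlight $13.06: general merchandise → 6.25% → $0.82
Plush bear $15.43: children's toys → 5.75% → $0.89
Building blocks set $74.25: children's toys → 5.75% → $4.27
Deli sandwich $8.28: prepared food → 9.75% → $0.81
Total tax = $1.37 + $8.70 + $0.20 + $0.16 + $0.22 + $0.82 + $0.89 + $4.27 + $0.81 = $17.44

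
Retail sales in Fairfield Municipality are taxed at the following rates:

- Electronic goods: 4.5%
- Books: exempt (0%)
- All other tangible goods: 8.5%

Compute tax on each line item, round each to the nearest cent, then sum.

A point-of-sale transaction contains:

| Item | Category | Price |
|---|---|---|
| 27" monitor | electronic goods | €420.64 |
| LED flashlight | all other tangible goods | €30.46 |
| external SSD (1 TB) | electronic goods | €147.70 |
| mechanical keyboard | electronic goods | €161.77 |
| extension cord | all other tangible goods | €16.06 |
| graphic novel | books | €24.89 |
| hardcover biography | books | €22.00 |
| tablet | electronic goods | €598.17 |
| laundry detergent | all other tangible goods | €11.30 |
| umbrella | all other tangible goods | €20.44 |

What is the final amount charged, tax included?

27" monitor €420.64: electronic goods → 4.5% → €18.93
LED flashlight €30.46: all other tangible goods → 8.5% → €2.59
External SSD (1 TB) €147.70: electronic goods → 4.5% → €6.65
Mechanical keyboard €161.77: electronic goods → 4.5% → €7.28
Extension cord €16.06: all other tangible goods → 8.5% → €1.37
Graphic novel €24.89: books → 0% → €0.00
Hardcover biography €22.00: books → 0% → €0.00
Tablet €598.17: electronic goods → 4.5% → €26.92
Laundry detergent €11.30: all other tangible goods → 8.5% → €0.96
Umbrella €20.44: all other tangible goods → 8.5% → €1.74
Subtotal = €1453.43; tax = €66.44; total due = €1519.87

€1519.87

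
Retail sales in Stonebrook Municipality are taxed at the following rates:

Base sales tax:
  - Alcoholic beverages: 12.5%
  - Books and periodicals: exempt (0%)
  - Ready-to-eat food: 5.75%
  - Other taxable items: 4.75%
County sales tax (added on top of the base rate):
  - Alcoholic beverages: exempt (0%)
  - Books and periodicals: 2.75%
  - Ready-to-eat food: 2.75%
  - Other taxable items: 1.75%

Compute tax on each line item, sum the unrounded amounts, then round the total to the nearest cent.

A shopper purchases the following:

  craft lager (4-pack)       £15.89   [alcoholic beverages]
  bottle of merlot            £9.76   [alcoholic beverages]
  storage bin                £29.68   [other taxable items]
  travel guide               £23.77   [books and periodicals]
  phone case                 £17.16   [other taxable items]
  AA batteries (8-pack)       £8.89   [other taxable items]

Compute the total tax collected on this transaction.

Craft lager (4-pack) £15.89: alcoholic beverages → 12.5% + 0% county = 12.5% → £1.98625
Bottle of merlot £9.76: alcoholic beverages → 12.5% + 0% county = 12.5% → £1.22
Storage bin £29.68: other taxable items → 4.75% + 1.75% county = 6.5% → £1.9292
Travel guide £23.77: books and periodicals → 0% + 2.75% county = 2.75% → £0.653675
Phone case £17.16: other taxable items → 4.75% + 1.75% county = 6.5% → £1.1154
AA batteries (8-pack) £8.89: other taxable items → 4.75% + 1.75% county = 6.5% → £0.57785
Unrounded tax sum = £7.482375 → £7.48

£7.48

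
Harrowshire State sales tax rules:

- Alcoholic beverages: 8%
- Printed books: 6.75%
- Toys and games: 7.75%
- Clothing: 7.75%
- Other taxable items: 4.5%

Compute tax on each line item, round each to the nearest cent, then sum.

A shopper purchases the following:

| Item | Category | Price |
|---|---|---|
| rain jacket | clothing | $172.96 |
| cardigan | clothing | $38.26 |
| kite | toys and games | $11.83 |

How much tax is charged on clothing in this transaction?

Rain jacket $172.96: clothing → 7.75% → $13.40
Cardigan $38.26: clothing → 7.75% → $2.97
Tax on clothing = $13.40 + $2.97 = $16.37

$16.37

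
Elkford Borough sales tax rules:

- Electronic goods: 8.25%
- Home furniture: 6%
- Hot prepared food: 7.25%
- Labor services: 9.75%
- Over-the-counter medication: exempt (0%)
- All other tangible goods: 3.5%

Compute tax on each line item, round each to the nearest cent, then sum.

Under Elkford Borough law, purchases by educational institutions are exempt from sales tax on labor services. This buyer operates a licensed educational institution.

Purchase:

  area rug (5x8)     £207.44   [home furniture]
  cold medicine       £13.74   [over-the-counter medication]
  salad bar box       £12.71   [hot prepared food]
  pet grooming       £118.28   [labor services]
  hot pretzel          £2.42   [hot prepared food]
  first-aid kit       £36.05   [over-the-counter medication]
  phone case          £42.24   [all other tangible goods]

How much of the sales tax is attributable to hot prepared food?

Salad bar box £12.71: hot prepared food → 7.25% → £0.92
Hot pretzel £2.42: hot prepared food → 7.25% → £0.18
Tax on hot prepared food = £0.92 + £0.18 = £1.10

£1.10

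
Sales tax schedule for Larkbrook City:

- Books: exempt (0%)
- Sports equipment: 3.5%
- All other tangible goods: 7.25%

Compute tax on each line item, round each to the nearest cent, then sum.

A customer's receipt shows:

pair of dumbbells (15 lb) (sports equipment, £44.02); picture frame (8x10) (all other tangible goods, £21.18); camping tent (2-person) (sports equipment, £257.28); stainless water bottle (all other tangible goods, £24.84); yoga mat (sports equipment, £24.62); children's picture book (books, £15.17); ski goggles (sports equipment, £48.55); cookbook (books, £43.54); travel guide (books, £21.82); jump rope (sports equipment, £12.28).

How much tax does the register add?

£16.87

Pair of dumbbells (15 lb) £44.02: sports equipment → 3.5% → £1.54
Picture frame (8x10) £21.18: all other tangible goods → 7.25% → £1.54
Camping tent (2-person) £257.28: sports equipment → 3.5% → £9.00
Stainless water bottle £24.84: all other tangible goods → 7.25% → £1.80
Yoga mat £24.62: sports equipment → 3.5% → £0.86
Children's picture book £15.17: books → 0% → £0.00
Ski goggles £48.55: sports equipment → 3.5% → £1.70
Cookbook £43.54: books → 0% → £0.00
Travel guide £21.82: books → 0% → £0.00
Jump rope £12.28: sports equipment → 3.5% → £0.43
Total tax = £1.54 + £1.54 + £9.00 + £1.80 + £0.86 + £1.70 + £0.43 = £16.87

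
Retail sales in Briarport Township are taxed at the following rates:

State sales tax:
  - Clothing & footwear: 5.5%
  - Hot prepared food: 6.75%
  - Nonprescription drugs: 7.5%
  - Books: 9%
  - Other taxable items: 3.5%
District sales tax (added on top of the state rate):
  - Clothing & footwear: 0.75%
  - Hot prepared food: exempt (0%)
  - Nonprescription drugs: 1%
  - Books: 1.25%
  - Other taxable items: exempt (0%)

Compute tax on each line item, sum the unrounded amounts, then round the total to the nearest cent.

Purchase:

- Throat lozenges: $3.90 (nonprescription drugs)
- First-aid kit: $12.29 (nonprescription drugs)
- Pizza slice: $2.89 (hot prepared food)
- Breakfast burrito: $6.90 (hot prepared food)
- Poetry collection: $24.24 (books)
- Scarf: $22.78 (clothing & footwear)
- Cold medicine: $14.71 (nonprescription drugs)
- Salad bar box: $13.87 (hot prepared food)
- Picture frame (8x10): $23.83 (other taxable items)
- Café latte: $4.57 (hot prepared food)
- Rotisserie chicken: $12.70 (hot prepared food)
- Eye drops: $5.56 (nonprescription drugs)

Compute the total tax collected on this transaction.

Throat lozenges $3.90: nonprescription drugs → 7.5% + 1% district = 8.5% → $0.3315
First-aid kit $12.29: nonprescription drugs → 7.5% + 1% district = 8.5% → $1.04465
Pizza slice $2.89: hot prepared food → 6.75% + 0% district = 6.75% → $0.195075
Breakfast burrito $6.90: hot prepared food → 6.75% + 0% district = 6.75% → $0.46575
Poetry collection $24.24: books → 9% + 1.25% district = 10.25% → $2.4846
Scarf $22.78: clothing & footwear → 5.5% + 0.75% district = 6.25% → $1.42375
Cold medicine $14.71: nonprescription drugs → 7.5% + 1% district = 8.5% → $1.25035
Salad bar box $13.87: hot prepared food → 6.75% + 0% district = 6.75% → $0.936225
Picture frame (8x10) $23.83: other taxable items → 3.5% + 0% district = 3.5% → $0.83405
Café latte $4.57: hot prepared food → 6.75% + 0% district = 6.75% → $0.308475
Rotisserie chicken $12.70: hot prepared food → 6.75% + 0% district = 6.75% → $0.85725
Eye drops $5.56: nonprescription drugs → 7.5% + 1% district = 8.5% → $0.4726
Unrounded tax sum = $10.604275 → $10.60

$10.60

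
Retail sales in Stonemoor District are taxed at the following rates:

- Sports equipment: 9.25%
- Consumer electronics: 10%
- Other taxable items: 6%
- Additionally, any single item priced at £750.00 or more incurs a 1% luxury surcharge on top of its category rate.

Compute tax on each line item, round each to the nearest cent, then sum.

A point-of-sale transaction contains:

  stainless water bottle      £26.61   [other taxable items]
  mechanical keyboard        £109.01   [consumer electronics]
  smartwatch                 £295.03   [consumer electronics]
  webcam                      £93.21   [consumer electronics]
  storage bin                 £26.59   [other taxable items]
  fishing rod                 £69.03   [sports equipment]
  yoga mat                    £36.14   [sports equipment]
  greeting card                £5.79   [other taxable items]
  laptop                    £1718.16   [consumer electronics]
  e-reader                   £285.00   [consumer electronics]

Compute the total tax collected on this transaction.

£280.50

Stainless water bottle £26.61: other taxable items → 6% → £1.60
Mechanical keyboard £109.01: consumer electronics → 10% → £10.90
Smartwatch £295.03: consumer electronics → 10% → £29.50
Webcam £93.21: consumer electronics → 10% → £9.32
Storage bin £26.59: other taxable items → 6% → £1.60
Fishing rod £69.03: sports equipment → 9.25% → £6.39
Yoga mat £36.14: sports equipment → 9.25% → £3.34
Greeting card £5.79: other taxable items → 6% → £0.35
Laptop £1718.16: consumer electronics → 10% + 1% surcharge = 11% → £189.00
E-reader £285.00: consumer electronics → 10% → £28.50
Total tax = £1.60 + £10.90 + £29.50 + £9.32 + £1.60 + £6.39 + £3.34 + £0.35 + £189.00 + £28.50 = £280.50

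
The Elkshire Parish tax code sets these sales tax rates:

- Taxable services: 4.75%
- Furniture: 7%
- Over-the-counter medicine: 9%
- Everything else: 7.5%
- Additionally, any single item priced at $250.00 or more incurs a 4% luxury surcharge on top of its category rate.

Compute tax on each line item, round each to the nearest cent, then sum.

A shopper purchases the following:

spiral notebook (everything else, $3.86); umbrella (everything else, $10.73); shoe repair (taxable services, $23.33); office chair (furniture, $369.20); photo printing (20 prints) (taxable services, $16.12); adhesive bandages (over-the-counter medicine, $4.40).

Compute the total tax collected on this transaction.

$43.98

Spiral notebook $3.86: everything else → 7.5% → $0.29
Umbrella $10.73: everything else → 7.5% → $0.80
Shoe repair $23.33: taxable services → 4.75% → $1.11
Office chair $369.20: furniture → 7% + 4% surcharge = 11% → $40.61
Photo printing (20 prints) $16.12: taxable services → 4.75% → $0.77
Adhesive bandages $4.40: over-the-counter medicine → 9% → $0.40
Total tax = $0.29 + $0.80 + $1.11 + $40.61 + $0.77 + $0.40 = $43.98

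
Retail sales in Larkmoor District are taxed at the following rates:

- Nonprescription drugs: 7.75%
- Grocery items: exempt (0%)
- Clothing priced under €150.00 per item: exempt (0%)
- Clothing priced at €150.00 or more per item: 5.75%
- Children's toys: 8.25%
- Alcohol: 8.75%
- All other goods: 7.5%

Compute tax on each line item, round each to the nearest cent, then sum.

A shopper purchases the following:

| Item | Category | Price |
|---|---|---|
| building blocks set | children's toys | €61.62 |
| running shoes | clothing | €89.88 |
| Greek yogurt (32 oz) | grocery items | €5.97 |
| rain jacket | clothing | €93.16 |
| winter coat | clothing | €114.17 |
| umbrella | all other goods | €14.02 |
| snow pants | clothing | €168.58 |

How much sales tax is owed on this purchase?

Building blocks set €61.62: children's toys → 8.25% → €5.08
Running shoes €89.88: clothing, under €150.00 → 0% → €0.00
Greek yogurt (32 oz) €5.97: grocery items → 0% → €0.00
Rain jacket €93.16: clothing, under €150.00 → 0% → €0.00
Winter coat €114.17: clothing, under €150.00 → 0% → €0.00
Umbrella €14.02: all other goods → 7.5% → €1.05
Snow pants €168.58: clothing, €150.00 or more → 5.75% → €9.69
Total tax = €5.08 + €1.05 + €9.69 = €15.82

€15.82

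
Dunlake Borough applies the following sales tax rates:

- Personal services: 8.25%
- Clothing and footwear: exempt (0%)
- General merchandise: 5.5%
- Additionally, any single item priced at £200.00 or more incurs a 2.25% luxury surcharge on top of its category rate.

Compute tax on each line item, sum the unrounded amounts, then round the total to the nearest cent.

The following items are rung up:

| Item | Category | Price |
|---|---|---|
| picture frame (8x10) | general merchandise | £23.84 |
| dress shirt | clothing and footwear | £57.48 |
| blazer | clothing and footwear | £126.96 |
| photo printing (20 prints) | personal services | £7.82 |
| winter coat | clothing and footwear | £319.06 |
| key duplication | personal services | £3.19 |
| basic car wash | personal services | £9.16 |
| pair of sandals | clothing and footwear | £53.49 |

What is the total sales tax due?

Picture frame (8x10) £23.84: general merchandise → 5.5% → £1.3112
Dress shirt £57.48: clothing and footwear → 0% → £0.00
Blazer £126.96: clothing and footwear → 0% → £0.00
Photo printing (20 prints) £7.82: personal services → 8.25% → £0.64515
Winter coat £319.06: clothing and footwear → 0% + 2.25% surcharge = 2.25% → £7.17885
Key duplication £3.19: personal services → 8.25% → £0.263175
Basic car wash £9.16: personal services → 8.25% → £0.7557
Pair of sandals £53.49: clothing and footwear → 0% → £0.00
Unrounded tax sum = £10.154075 → £10.15

£10.15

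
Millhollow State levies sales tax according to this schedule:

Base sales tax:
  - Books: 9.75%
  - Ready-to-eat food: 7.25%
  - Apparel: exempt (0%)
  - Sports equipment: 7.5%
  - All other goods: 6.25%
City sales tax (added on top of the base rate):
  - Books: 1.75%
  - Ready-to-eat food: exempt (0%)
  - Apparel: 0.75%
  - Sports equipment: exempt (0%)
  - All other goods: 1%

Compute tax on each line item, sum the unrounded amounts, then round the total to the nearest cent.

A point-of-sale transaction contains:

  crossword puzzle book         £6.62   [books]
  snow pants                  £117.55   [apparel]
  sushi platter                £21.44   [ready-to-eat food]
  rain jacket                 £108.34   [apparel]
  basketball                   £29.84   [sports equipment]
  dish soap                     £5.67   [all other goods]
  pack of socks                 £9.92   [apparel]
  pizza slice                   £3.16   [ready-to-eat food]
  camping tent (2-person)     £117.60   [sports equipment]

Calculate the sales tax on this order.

Crossword puzzle book £6.62: books → 9.75% + 1.75% city = 11.5% → £0.7613
Snow pants £117.55: apparel → 0% + 0.75% city = 0.75% → £0.881625
Sushi platter £21.44: ready-to-eat food → 7.25% + 0% city = 7.25% → £1.5544
Rain jacket £108.34: apparel → 0% + 0.75% city = 0.75% → £0.81255
Basketball £29.84: sports equipment → 7.5% + 0% city = 7.5% → £2.238
Dish soap £5.67: all other goods → 6.25% + 1% city = 7.25% → £0.411075
Pack of socks £9.92: apparel → 0% + 0.75% city = 0.75% → £0.0744
Pizza slice £3.16: ready-to-eat food → 7.25% + 0% city = 7.25% → £0.2291
Camping tent (2-person) £117.60: sports equipment → 7.5% + 0% city = 7.5% → £8.82
Unrounded tax sum = £15.78245 → £15.78

£15.78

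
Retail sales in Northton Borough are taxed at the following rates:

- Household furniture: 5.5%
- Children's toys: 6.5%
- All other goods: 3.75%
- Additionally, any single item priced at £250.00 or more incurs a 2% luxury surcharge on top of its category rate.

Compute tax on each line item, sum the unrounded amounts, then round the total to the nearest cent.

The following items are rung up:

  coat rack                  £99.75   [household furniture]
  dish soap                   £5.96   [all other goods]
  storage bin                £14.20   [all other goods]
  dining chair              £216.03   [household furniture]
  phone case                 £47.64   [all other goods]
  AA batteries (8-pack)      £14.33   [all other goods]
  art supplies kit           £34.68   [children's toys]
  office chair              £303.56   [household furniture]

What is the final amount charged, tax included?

£781.62

Coat rack £99.75: household furniture → 5.5% → £5.48625
Dish soap £5.96: all other goods → 3.75% → £0.2235
Storage bin £14.20: all other goods → 3.75% → £0.5325
Dining chair £216.03: household furniture → 5.5% → £11.88165
Phone case £47.64: all other goods → 3.75% → £1.7865
AA batteries (8-pack) £14.33: all other goods → 3.75% → £0.537375
Art supplies kit £34.68: children's toys → 6.5% → £2.2542
Office chair £303.56: household furniture → 5.5% + 2% surcharge = 7.5% → £22.767
Subtotal = £736.15; unrounded tax = £45.468975 → £45.47; total due = £781.62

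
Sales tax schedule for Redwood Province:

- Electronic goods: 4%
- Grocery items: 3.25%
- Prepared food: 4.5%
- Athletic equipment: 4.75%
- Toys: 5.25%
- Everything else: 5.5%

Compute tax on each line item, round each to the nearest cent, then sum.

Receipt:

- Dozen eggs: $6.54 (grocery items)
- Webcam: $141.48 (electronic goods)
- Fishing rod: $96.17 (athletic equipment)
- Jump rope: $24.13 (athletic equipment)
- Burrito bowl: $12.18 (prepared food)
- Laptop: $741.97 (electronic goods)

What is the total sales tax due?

$41.82

Dozen eggs $6.54: grocery items → 3.25% → $0.21
Webcam $141.48: electronic goods → 4% → $5.66
Fishing rod $96.17: athletic equipment → 4.75% → $4.57
Jump rope $24.13: athletic equipment → 4.75% → $1.15
Burrito bowl $12.18: prepared food → 4.5% → $0.55
Laptop $741.97: electronic goods → 4% → $29.68
Total tax = $0.21 + $5.66 + $4.57 + $1.15 + $0.55 + $29.68 = $41.82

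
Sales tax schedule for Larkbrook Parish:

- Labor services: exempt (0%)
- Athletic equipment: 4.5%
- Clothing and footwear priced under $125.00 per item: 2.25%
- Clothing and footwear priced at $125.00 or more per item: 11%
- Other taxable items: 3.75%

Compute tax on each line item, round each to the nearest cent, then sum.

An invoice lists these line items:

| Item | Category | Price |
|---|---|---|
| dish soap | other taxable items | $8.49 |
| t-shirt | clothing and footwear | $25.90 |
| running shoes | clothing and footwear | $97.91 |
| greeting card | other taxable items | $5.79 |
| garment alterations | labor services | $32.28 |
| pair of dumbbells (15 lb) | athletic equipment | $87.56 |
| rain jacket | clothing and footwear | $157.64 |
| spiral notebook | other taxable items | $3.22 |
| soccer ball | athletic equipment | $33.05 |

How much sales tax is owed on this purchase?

$26.21

Dish soap $8.49: other taxable items → 3.75% → $0.32
T-shirt $25.90: clothing and footwear, under $125.00 → 2.25% → $0.58
Running shoes $97.91: clothing and footwear, under $125.00 → 2.25% → $2.20
Greeting card $5.79: other taxable items → 3.75% → $0.22
Garment alterations $32.28: labor services → 0% → $0.00
Pair of dumbbells (15 lb) $87.56: athletic equipment → 4.5% → $3.94
Rain jacket $157.64: clothing and footwear, $125.00 or more → 11% → $17.34
Spiral notebook $3.22: other taxable items → 3.75% → $0.12
Soccer ball $33.05: athletic equipment → 4.5% → $1.49
Total tax = $0.32 + $0.58 + $2.20 + $0.22 + $3.94 + $17.34 + $0.12 + $1.49 = $26.21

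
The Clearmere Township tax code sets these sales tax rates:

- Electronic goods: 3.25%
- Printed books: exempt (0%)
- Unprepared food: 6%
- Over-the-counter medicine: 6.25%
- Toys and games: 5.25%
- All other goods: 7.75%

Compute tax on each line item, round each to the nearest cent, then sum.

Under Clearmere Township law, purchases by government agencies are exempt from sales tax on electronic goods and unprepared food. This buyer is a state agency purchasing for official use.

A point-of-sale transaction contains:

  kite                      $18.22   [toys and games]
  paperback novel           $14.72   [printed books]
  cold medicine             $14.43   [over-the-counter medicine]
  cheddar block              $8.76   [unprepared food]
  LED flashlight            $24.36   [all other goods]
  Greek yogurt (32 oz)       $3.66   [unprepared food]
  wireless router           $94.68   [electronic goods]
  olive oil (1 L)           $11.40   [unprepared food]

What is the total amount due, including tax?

Kite $18.22: toys and games → 5.25% → $0.96
Paperback novel $14.72: printed books → 0% → $0.00
Cold medicine $14.43: over-the-counter medicine → 6.25% → $0.90
Cheddar block $8.76: unprepared food, buyer-exempt → 0% → $0.00
LED flashlight $24.36: all other goods → 7.75% → $1.89
Greek yogurt (32 oz) $3.66: unprepared food, buyer-exempt → 0% → $0.00
Wireless router $94.68: electronic goods, buyer-exempt → 0% → $0.00
Olive oil (1 L) $11.40: unprepared food, buyer-exempt → 0% → $0.00
Subtotal = $190.23; tax = $3.75; total due = $193.98

$193.98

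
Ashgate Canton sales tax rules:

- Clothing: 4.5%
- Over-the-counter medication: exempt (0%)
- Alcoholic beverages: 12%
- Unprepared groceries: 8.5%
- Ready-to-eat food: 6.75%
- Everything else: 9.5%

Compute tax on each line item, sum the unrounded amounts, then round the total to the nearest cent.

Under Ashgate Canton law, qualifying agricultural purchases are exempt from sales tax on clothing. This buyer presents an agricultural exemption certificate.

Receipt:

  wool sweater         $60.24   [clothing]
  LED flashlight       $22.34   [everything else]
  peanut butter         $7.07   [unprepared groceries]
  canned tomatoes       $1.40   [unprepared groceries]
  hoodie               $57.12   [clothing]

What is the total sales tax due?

$2.84

Wool sweater $60.24: clothing, buyer-exempt → 0% → $0.00
LED flashlight $22.34: everything else → 9.5% → $2.1223
Peanut butter $7.07: unprepared groceries → 8.5% → $0.60095
Canned tomatoes $1.40: unprepared groceries → 8.5% → $0.119
Hoodie $57.12: clothing, buyer-exempt → 0% → $0.00
Unrounded tax sum = $2.84225 → $2.84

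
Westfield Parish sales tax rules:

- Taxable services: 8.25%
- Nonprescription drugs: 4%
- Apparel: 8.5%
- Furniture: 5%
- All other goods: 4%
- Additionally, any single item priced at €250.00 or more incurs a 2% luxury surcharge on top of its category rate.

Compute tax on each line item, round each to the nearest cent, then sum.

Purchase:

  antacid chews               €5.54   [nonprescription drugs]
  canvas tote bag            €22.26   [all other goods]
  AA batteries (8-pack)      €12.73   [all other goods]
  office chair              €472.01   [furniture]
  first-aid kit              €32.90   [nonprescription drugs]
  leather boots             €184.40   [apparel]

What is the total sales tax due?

€51.65

Antacid chews €5.54: nonprescription drugs → 4% → €0.22
Canvas tote bag €22.26: all other goods → 4% → €0.89
AA batteries (8-pack) €12.73: all other goods → 4% → €0.51
Office chair €472.01: furniture → 5% + 2% surcharge = 7% → €33.04
First-aid kit €32.90: nonprescription drugs → 4% → €1.32
Leather boots €184.40: apparel → 8.5% → €15.67
Total tax = €0.22 + €0.89 + €0.51 + €33.04 + €1.32 + €15.67 = €51.65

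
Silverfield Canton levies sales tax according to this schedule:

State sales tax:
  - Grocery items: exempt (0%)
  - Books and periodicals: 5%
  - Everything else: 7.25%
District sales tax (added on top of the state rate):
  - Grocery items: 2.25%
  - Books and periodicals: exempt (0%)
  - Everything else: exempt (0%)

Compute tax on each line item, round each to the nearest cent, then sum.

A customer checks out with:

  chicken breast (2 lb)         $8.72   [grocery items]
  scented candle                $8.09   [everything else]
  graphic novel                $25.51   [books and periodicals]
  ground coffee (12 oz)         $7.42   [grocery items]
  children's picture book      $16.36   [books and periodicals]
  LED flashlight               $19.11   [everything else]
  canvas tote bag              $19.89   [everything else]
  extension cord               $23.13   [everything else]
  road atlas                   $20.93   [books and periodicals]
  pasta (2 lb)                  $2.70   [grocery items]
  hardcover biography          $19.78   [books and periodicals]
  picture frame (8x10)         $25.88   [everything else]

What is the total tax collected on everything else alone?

$6.98

Scented candle $8.09: everything else → 7.25% + 0% district = 7.25% → $0.59
LED flashlight $19.11: everything else → 7.25% + 0% district = 7.25% → $1.39
Canvas tote bag $19.89: everything else → 7.25% + 0% district = 7.25% → $1.44
Extension cord $23.13: everything else → 7.25% + 0% district = 7.25% → $1.68
Picture frame (8x10) $25.88: everything else → 7.25% + 0% district = 7.25% → $1.88
Tax on everything else = $0.59 + $1.39 + $1.44 + $1.68 + $1.88 = $6.98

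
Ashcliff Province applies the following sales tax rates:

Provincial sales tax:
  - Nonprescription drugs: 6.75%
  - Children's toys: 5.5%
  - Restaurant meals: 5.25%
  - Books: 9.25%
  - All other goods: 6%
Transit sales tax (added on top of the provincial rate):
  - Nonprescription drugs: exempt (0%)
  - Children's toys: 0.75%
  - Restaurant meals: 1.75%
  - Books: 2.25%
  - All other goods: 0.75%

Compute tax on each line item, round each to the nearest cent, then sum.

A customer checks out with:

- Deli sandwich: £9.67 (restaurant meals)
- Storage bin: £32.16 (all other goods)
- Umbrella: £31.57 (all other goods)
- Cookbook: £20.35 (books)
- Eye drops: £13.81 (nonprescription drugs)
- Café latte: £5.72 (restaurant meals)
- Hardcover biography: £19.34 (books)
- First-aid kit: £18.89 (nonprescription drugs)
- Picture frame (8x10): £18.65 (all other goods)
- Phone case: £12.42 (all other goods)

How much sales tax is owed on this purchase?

Deli sandwich £9.67: restaurant meals → 5.25% + 1.75% transit = 7% → £0.68
Storage bin £32.16: all other goods → 6% + 0.75% transit = 6.75% → £2.17
Umbrella £31.57: all other goods → 6% + 0.75% transit = 6.75% → £2.13
Cookbook £20.35: books → 9.25% + 2.25% transit = 11.5% → £2.34
Eye drops £13.81: nonprescription drugs → 6.75% + 0% transit = 6.75% → £0.93
Café latte £5.72: restaurant meals → 5.25% + 1.75% transit = 7% → £0.40
Hardcover biography £19.34: books → 9.25% + 2.25% transit = 11.5% → £2.22
First-aid kit £18.89: nonprescription drugs → 6.75% + 0% transit = 6.75% → £1.28
Picture frame (8x10) £18.65: all other goods → 6% + 0.75% transit = 6.75% → £1.26
Phone case £12.42: all other goods → 6% + 0.75% transit = 6.75% → £0.84
Total tax = £0.68 + £2.17 + £2.13 + £2.34 + £0.93 + £0.40 + £2.22 + £1.28 + £1.26 + £0.84 = £14.25

£14.25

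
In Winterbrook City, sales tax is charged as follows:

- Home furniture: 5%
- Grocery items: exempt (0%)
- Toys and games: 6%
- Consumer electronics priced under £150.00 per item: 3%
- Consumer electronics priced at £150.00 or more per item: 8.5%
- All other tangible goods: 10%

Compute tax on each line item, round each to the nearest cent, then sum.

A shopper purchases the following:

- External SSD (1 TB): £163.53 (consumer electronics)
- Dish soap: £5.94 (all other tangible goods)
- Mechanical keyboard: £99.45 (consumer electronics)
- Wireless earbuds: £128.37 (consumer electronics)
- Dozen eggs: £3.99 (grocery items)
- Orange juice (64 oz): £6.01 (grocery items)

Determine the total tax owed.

External SSD (1 TB) £163.53: consumer electronics, £150.00 or more → 8.5% → £13.90
Dish soap £5.94: all other tangible goods → 10% → £0.59
Mechanical keyboard £99.45: consumer electronics, under £150.00 → 3% → £2.98
Wireless earbuds £128.37: consumer electronics, under £150.00 → 3% → £3.85
Dozen eggs £3.99: grocery items → 0% → £0.00
Orange juice (64 oz) £6.01: grocery items → 0% → £0.00
Total tax = £13.90 + £0.59 + £2.98 + £3.85 = £21.32

£21.32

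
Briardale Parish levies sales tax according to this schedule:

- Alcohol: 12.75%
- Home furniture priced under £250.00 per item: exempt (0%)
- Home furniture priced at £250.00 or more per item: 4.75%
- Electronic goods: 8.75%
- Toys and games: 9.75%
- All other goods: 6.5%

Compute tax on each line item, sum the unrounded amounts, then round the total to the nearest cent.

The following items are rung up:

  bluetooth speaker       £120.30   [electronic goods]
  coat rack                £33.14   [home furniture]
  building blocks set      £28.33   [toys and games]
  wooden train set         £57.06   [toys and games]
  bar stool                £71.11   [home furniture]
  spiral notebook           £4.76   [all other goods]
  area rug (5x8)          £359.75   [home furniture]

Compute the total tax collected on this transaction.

£36.25

Bluetooth speaker £120.30: electronic goods → 8.75% → £10.52625
Coat rack £33.14: home furniture, under £250.00 → 0% → £0.00
Building blocks set £28.33: toys and games → 9.75% → £2.762175
Wooden train set £57.06: toys and games → 9.75% → £5.56335
Bar stool £71.11: home furniture, under £250.00 → 0% → £0.00
Spiral notebook £4.76: all other goods → 6.5% → £0.3094
Area rug (5x8) £359.75: home furniture, £250.00 or more → 4.75% → £17.088125
Unrounded tax sum = £36.2493 → £36.25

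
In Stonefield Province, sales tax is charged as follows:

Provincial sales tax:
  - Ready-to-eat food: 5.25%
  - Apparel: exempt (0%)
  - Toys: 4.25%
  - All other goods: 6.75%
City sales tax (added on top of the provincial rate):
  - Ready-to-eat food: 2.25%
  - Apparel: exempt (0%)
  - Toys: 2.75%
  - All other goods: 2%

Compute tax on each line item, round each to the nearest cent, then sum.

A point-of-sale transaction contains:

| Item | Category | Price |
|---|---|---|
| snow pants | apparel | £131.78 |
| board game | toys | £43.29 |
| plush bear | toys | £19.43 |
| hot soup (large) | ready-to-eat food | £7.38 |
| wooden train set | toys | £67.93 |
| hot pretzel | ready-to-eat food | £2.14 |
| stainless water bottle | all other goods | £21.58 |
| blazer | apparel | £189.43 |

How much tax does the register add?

Snow pants £131.78: apparel → 0% + 0% city = 0% → £0.00
Board game £43.29: toys → 4.25% + 2.75% city = 7% → £3.03
Plush bear £19.43: toys → 4.25% + 2.75% city = 7% → £1.36
Hot soup (large) £7.38: ready-to-eat food → 5.25% + 2.25% city = 7.5% → £0.55
Wooden train set £67.93: toys → 4.25% + 2.75% city = 7% → £4.76
Hot pretzel £2.14: ready-to-eat food → 5.25% + 2.25% city = 7.5% → £0.16
Stainless water bottle £21.58: all other goods → 6.75% + 2% city = 8.75% → £1.89
Blazer £189.43: apparel → 0% + 0% city = 0% → £0.00
Total tax = £3.03 + £1.36 + £0.55 + £4.76 + £0.16 + £1.89 = £11.75

£11.75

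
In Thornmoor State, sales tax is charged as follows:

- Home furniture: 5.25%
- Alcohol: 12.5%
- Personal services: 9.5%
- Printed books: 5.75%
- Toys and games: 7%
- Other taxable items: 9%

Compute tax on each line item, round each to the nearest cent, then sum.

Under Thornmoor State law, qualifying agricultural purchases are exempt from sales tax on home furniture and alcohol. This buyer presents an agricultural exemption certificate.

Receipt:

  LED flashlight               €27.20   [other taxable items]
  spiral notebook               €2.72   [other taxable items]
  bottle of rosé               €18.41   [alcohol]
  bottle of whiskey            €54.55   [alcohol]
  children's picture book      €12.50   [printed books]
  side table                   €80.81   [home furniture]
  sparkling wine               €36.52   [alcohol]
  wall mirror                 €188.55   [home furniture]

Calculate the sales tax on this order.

LED flashlight €27.20: other taxable items → 9% → €2.45
Spiral notebook €2.72: other taxable items → 9% → €0.24
Bottle of rosé €18.41: alcohol, buyer-exempt → 0% → €0.00
Bottle of whiskey €54.55: alcohol, buyer-exempt → 0% → €0.00
Children's picture book €12.50: printed books → 5.75% → €0.72
Side table €80.81: home furniture, buyer-exempt → 0% → €0.00
Sparkling wine €36.52: alcohol, buyer-exempt → 0% → €0.00
Wall mirror €188.55: home furniture, buyer-exempt → 0% → €0.00
Total tax = €2.45 + €0.24 + €0.72 = €3.41

€3.41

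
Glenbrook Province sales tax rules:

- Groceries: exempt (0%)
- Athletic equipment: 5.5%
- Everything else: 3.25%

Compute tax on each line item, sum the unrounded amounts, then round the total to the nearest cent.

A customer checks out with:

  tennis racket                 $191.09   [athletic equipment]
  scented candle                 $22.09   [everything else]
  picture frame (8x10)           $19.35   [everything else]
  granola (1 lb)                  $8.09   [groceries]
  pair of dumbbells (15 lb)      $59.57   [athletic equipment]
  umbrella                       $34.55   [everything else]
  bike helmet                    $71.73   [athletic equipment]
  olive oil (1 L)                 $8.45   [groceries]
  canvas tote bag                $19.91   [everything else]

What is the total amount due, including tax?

Tennis racket $191.09: athletic equipment → 5.5% → $10.50995
Scented candle $22.09: everything else → 3.25% → $0.717925
Picture frame (8x10) $19.35: everything else → 3.25% → $0.628875
Granola (1 lb) $8.09: groceries → 0% → $0.00
Pair of dumbbells (15 lb) $59.57: athletic equipment → 5.5% → $3.27635
Umbrella $34.55: everything else → 3.25% → $1.122875
Bike helmet $71.73: athletic equipment → 5.5% → $3.94515
Olive oil (1 L) $8.45: groceries → 0% → $0.00
Canvas tote bag $19.91: everything else → 3.25% → $0.647075
Subtotal = $434.83; unrounded tax = $20.8482 → $20.85; total due = $455.68

$455.68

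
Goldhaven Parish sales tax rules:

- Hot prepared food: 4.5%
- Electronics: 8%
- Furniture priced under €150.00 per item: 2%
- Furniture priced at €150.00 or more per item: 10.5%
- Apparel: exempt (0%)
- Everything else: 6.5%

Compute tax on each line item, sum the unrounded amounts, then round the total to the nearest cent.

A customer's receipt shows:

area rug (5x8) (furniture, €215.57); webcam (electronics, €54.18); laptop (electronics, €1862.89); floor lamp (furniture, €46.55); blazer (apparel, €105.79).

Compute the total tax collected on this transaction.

Area rug (5x8) €215.57: furniture, €150.00 or more → 10.5% → €22.63485
Webcam €54.18: electronics → 8% → €4.3344
Laptop €1862.89: electronics → 8% → €149.0312
Floor lamp €46.55: furniture, under €150.00 → 2% → €0.931
Blazer €105.79: apparel → 0% → €0.00
Unrounded tax sum = €176.93145 → €176.93

€176.93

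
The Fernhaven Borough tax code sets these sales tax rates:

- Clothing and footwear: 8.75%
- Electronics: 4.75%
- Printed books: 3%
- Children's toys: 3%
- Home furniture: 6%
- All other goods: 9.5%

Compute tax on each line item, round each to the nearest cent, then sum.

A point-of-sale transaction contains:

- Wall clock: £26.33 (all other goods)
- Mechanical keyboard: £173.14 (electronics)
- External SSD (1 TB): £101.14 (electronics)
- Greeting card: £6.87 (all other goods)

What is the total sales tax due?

Wall clock £26.33: all other goods → 9.5% → £2.50
Mechanical keyboard £173.14: electronics → 4.75% → £8.22
External SSD (1 TB) £101.14: electronics → 4.75% → £4.80
Greeting card £6.87: all other goods → 9.5% → £0.65
Total tax = £2.50 + £8.22 + £4.80 + £0.65 = £16.17

£16.17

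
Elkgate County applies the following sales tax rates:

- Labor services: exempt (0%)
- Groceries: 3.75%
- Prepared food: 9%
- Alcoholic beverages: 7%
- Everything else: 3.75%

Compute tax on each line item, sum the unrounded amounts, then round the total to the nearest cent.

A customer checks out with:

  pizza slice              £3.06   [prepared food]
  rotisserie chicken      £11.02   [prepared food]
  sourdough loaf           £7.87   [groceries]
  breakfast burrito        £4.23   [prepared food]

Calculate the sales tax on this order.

Pizza slice £3.06: prepared food → 9% → £0.2754
Rotisserie chicken £11.02: prepared food → 9% → £0.9918
Sourdough loaf £7.87: groceries → 3.75% → £0.295125
Breakfast burrito £4.23: prepared food → 9% → £0.3807
Unrounded tax sum = £1.943025 → £1.94

£1.94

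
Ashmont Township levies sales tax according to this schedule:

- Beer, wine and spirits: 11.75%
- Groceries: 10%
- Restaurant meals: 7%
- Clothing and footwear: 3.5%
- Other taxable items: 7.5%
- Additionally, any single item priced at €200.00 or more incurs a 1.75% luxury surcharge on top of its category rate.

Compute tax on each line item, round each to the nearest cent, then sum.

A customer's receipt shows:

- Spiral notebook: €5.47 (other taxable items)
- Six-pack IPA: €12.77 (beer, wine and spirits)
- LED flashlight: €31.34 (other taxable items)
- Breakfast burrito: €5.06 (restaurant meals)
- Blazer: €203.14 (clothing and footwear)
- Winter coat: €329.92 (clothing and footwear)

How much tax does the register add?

€32.59

Spiral notebook €5.47: other taxable items → 7.5% → €0.41
Six-pack IPA €12.77: beer, wine and spirits → 11.75% → €1.50
LED flashlight €31.34: other taxable items → 7.5% → €2.35
Breakfast burrito €5.06: restaurant meals → 7% → €0.35
Blazer €203.14: clothing and footwear → 3.5% + 1.75% surcharge = 5.25% → €10.66
Winter coat €329.92: clothing and footwear → 3.5% + 1.75% surcharge = 5.25% → €17.32
Total tax = €0.41 + €1.50 + €2.35 + €0.35 + €10.66 + €17.32 = €32.59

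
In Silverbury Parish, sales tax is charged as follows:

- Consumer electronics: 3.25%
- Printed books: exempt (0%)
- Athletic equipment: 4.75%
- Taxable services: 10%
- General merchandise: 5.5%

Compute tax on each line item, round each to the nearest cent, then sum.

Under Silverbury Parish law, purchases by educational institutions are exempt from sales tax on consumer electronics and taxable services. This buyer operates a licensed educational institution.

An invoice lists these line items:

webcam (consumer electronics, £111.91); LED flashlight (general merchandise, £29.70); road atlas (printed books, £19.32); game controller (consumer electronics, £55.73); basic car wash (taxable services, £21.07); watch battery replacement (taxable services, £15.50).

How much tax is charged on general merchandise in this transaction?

LED flashlight £29.70: general merchandise → 5.5% → £1.63
Tax on general merchandise = £1.63

£1.63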